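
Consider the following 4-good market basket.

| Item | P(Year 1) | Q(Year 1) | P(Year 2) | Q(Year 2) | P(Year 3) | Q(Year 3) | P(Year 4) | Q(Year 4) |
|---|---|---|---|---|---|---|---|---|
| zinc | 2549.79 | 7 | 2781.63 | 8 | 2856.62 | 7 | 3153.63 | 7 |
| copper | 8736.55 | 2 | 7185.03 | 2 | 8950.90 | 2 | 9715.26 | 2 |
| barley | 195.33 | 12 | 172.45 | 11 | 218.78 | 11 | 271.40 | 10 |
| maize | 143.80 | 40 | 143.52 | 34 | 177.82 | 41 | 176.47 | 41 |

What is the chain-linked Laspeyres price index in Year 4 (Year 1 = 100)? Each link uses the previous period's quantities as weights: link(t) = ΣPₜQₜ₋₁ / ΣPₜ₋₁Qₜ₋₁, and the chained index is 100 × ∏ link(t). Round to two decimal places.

118.21

Link Year 1→Year 2:
ΣP(Year 2)Q(Year 1) = 2781.63×7 + 7185.03×2 + 172.45×12 + 143.52×40 = 19471.41 + 14370.06 + 2069.4 + 5740.8 = 41651.67
ΣP(Year 1)Q(Year 1) = 2549.79×7 + 8736.55×2 + 195.33×12 + 143.80×40 = 17848.53 + 17473.1 + 2343.96 + 5752 = 43417.59
link = 41651.67/43417.59 = 0.959327
Link Year 2→Year 3:
ΣP(Year 3)Q(Year 2) = 2856.62×8 + 8950.90×2 + 218.78×11 + 177.82×34 = 22852.96 + 17901.8 + 2406.58 + 6045.88 = 49207.22
ΣP(Year 2)Q(Year 2) = 2781.63×8 + 7185.03×2 + 172.45×11 + 143.52×34 = 22253.04 + 14370.06 + 1896.95 + 4879.68 = 43399.73
link = 49207.22/43399.73 = 1.133814
Link Year 3→Year 4:
ΣP(Year 4)Q(Year 3) = 3153.63×7 + 9715.26×2 + 271.40×11 + 176.47×41 = 22075.41 + 19430.52 + 2985.4 + 7235.27 = 51726.6
ΣP(Year 3)Q(Year 3) = 2856.62×7 + 8950.90×2 + 218.78×11 + 177.82×41 = 19996.34 + 17901.8 + 2406.58 + 7290.62 = 47595.34
link = 51726.6/47595.34 = 1.086800
Chained index = 100 × 0.959327 × 1.133814 × 1.086800 = 118.2110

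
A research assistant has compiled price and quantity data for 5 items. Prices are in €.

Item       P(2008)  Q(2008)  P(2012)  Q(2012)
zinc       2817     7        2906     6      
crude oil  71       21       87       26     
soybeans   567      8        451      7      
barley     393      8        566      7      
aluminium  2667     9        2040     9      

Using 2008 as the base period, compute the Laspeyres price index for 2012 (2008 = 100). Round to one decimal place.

92.0

Laspeyres price index uses base-period quantities as weights.
ΣP(2012)·Q(2008) = 2906×7 + 87×21 + 451×8 + 566×8 + 2040×9 = 20342 + 1827 + 3608 + 4528 + 18360 = 48665
ΣP(2008)·Q(2008) = 2817×7 + 71×21 + 567×8 + 393×8 + 2667×9 = 19719 + 1491 + 4536 + 3144 + 24003 = 52893
Index = 48665 / 52893 × 100 = 92.0065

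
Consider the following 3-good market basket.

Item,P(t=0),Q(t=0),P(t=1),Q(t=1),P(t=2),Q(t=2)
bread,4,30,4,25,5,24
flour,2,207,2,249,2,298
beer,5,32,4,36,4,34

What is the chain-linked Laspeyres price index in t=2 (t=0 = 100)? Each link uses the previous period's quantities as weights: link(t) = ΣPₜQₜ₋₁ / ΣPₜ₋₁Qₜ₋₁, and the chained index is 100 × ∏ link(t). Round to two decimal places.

Link t=0→t=1:
ΣP(t=1)Q(t=0) = 4×30 + 2×207 + 4×32 = 120 + 414 + 128 = 662
ΣP(t=0)Q(t=0) = 4×30 + 2×207 + 5×32 = 120 + 414 + 160 = 694
link = 662/694 = 0.953890
Link t=1→t=2:
ΣP(t=2)Q(t=1) = 5×25 + 2×249 + 4×36 = 125 + 498 + 144 = 767
ΣP(t=1)Q(t=1) = 4×25 + 2×249 + 4×36 = 100 + 498 + 144 = 742
link = 767/742 = 1.033693
Chained index = 100 × 0.953890 × 1.033693 = 98.6030

98.60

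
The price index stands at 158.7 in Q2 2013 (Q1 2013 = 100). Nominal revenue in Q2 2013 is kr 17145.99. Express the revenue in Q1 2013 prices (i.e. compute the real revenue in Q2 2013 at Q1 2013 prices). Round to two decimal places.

10804.03

Real = Nominal ÷ (Index/100) = 17145.99 ÷ (158.7/100)
     = 17145.99 ÷ 1.587 = 10804.0265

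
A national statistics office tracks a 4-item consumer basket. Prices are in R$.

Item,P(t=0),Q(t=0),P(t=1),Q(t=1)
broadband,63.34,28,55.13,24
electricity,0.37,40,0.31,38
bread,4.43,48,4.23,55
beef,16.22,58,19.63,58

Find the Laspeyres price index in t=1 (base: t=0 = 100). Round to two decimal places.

98.50

Laspeyres price index uses base-period quantities as weights.
ΣP(t=1)·Q(t=0) = 55.13×28 + 0.31×40 + 4.23×48 + 19.63×58 = 1543.64 + 12.4 + 203.04 + 1138.54 = 2897.62
ΣP(t=0)·Q(t=0) = 63.34×28 + 0.37×40 + 4.43×48 + 16.22×58 = 1773.52 + 14.8 + 212.64 + 940.76 = 2941.72
Index = 2897.62 / 2941.72 × 100 = 98.5009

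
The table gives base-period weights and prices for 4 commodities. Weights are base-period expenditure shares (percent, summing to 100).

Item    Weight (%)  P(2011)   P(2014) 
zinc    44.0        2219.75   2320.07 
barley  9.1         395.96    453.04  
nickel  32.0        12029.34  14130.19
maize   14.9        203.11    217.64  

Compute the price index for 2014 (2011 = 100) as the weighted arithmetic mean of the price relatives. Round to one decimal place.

zinc: 44.0 × (2320.07/2219.75) = 44.0 × 1.045194 = 45.9885
barley: 9.1 × (453.04/395.96) = 9.1 × 1.144156 = 10.4118
nickel: 32.0 × (14130.19/12029.34) = 32.0 × 1.174644 = 37.5886
maize: 14.9 × (217.64/203.11) = 14.9 × 1.071538 = 15.9659
Index = Σ wᵢ·(p₁ᵢ/p₀ᵢ) = 45.9885 + 10.4118 + 37.5886 + 15.9659 = 109.9549

110.0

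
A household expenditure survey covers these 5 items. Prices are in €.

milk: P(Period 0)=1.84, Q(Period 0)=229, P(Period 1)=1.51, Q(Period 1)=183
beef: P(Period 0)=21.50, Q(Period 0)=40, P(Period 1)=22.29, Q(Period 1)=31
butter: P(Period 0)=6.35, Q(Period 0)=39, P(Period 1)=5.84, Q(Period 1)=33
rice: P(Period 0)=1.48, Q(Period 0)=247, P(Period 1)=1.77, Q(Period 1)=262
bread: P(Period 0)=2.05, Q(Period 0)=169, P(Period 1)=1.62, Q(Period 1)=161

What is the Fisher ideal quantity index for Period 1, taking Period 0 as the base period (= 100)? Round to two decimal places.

86.38

Laspeyres component (base-period weights):
ΣP(Period 0)Q(Period 1) = 1.84×183 + 21.50×31 + 6.35×33 + 1.48×262 + 2.05×161 = 336.72 + 666.5 + 209.55 + 387.76 + 330.05 = 1930.58
ΣP(Period 0)Q(Period 0) = 1.84×229 + 21.50×40 + 6.35×39 + 1.48×247 + 2.05×169 = 421.36 + 860 + 247.65 + 365.56 + 346.45 = 2241.02
L = 1930.58 / 2241.02 × 100 = 86.1474
Paasche component (current-period weights):
ΣP(Period 1)Q(Period 1) = 1.51×183 + 22.29×31 + 5.84×33 + 1.77×262 + 1.62×161 = 276.33 + 690.99 + 192.72 + 463.74 + 260.82 = 1884.6
ΣP(Period 1)Q(Period 0) = 1.51×229 + 22.29×40 + 5.84×39 + 1.77×247 + 1.62×169 = 345.79 + 891.6 + 227.76 + 437.19 + 273.78 = 2176.12
P = 1884.6 / 2176.12 × 100 = 86.6037
Fisher = √(L × P) = √(86.1474 × 86.6037) = 86.3752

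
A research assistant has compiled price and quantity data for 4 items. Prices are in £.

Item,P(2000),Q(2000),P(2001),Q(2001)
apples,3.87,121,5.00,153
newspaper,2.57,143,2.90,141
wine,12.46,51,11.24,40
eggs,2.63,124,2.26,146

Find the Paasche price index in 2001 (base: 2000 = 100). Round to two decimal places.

Paasche price index uses current-period quantities as weights.
ΣP(2001)·Q(2001) = 5.00×153 + 2.90×141 + 11.24×40 + 2.26×146 = 765 + 408.9 + 449.6 + 329.96 = 1953.46
ΣP(2000)·Q(2001) = 3.87×153 + 2.57×141 + 12.46×40 + 2.63×146 = 592.11 + 362.37 + 498.4 + 383.98 = 1836.86
Index = 1953.46 / 1836.86 × 100 = 106.3478

106.35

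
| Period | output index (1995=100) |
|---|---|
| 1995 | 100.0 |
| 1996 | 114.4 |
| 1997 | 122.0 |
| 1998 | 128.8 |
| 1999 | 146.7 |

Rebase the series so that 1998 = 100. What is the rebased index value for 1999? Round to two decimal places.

Rebased(1999) = 146.7 / 128.8 × 100 = 113.8975

113.90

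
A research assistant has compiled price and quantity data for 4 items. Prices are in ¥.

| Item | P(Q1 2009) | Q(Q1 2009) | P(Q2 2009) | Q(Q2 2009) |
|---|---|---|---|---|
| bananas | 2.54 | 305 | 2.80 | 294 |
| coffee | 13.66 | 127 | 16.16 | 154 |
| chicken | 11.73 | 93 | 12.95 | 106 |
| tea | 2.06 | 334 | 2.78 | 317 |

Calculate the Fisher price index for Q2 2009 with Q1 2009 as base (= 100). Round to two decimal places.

Laspeyres component (base-period weights):
ΣP(Q2 2009)Q(Q1 2009) = 2.80×305 + 16.16×127 + 12.95×93 + 2.78×334 = 854 + 2052.32 + 1204.35 + 928.52 = 5039.19
ΣP(Q1 2009)Q(Q1 2009) = 2.54×305 + 13.66×127 + 11.73×93 + 2.06×334 = 774.7 + 1734.82 + 1090.89 + 688.04 = 4288.45
L = 5039.19 / 4288.45 × 100 = 117.5061
Paasche component (current-period weights):
ΣP(Q2 2009)Q(Q2 2009) = 2.80×294 + 16.16×154 + 12.95×106 + 2.78×317 = 823.2 + 2488.64 + 1372.7 + 881.26 = 5565.8
ΣP(Q1 2009)Q(Q2 2009) = 2.54×294 + 13.66×154 + 11.73×106 + 2.06×317 = 746.76 + 2103.64 + 1243.38 + 653.02 = 4746.8
P = 5565.8 / 4746.8 × 100 = 117.2537
Fisher = √(L × P) = √(117.5061 × 117.2537) = 117.3798

117.38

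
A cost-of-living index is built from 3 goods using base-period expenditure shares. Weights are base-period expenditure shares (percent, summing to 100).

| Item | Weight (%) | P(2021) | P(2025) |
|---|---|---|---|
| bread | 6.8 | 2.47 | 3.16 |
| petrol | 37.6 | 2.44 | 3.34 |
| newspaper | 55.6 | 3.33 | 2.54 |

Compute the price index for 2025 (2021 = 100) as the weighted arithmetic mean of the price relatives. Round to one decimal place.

bread: 6.8 × (3.16/2.47) = 6.8 × 1.279352 = 8.6996
petrol: 37.6 × (3.34/2.44) = 37.6 × 1.368852 = 51.4689
newspaper: 55.6 × (2.54/3.33) = 55.6 × 0.762763 = 42.4096
Index = Σ wᵢ·(p₁ᵢ/p₀ᵢ) = 8.6996 + 51.4689 + 42.4096 = 102.5781

102.6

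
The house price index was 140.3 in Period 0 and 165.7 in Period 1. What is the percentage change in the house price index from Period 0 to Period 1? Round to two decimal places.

Change = (165.7 − 140.3) / 140.3 × 100
       = 25.4 / 140.3 × 100 = 18.1041%

18.10%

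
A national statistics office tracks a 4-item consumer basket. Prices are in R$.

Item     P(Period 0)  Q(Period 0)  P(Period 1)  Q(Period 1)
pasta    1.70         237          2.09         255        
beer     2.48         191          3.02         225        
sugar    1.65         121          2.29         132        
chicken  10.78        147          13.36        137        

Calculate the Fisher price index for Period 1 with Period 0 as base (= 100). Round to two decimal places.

124.52

Laspeyres component (base-period weights):
ΣP(Period 1)Q(Period 0) = 2.09×237 + 3.02×191 + 2.29×121 + 13.36×147 = 495.33 + 576.82 + 277.09 + 1963.92 = 3313.16
ΣP(Period 0)Q(Period 0) = 1.70×237 + 2.48×191 + 1.65×121 + 10.78×147 = 402.9 + 473.68 + 199.65 + 1584.66 = 2660.89
L = 3313.16 / 2660.89 × 100 = 124.5132
Paasche component (current-period weights):
ΣP(Period 1)Q(Period 1) = 2.09×255 + 3.02×225 + 2.29×132 + 13.36×137 = 532.95 + 679.5 + 302.28 + 1830.32 = 3345.05
ΣP(Period 0)Q(Period 1) = 1.70×255 + 2.48×225 + 1.65×132 + 10.78×137 = 433.5 + 558 + 217.8 + 1476.86 = 2686.16
P = 3345.05 / 2686.16 × 100 = 124.5291
Fisher = √(L × P) = √(124.5132 × 124.5291) = 124.5211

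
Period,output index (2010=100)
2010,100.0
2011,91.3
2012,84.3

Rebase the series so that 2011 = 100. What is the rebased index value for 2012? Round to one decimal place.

92.3

Rebased(2012) = 84.3 / 91.3 × 100 = 92.3330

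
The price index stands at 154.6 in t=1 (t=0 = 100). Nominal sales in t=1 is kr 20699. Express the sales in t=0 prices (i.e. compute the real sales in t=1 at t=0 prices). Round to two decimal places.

13388.75

Real = Nominal ÷ (Index/100) = 20699 ÷ (154.6/100)
     = 20699 ÷ 1.546 = 13388.7451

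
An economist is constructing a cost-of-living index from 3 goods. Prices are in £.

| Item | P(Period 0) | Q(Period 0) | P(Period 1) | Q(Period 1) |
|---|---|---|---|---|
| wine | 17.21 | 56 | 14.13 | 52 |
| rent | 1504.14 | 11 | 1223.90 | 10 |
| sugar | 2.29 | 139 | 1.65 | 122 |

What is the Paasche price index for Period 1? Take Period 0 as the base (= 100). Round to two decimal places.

Paasche price index uses current-period quantities as weights.
ΣP(Period 1)·Q(Period 1) = 14.13×52 + 1223.90×10 + 1.65×122 = 734.76 + 12239 + 201.3 = 13175.06
ΣP(Period 0)·Q(Period 1) = 17.21×52 + 1504.14×10 + 2.29×122 = 894.92 + 15041.4 + 279.38 = 16215.7
Index = 13175.06 / 16215.7 × 100 = 81.2488

81.25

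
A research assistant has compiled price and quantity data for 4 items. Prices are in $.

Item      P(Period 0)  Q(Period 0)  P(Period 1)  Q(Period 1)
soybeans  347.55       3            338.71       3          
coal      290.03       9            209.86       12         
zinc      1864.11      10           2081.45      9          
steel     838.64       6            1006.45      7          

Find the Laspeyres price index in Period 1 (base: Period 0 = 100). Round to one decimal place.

Laspeyres price index uses base-period quantities as weights.
ΣP(Period 1)·Q(Period 0) = 338.71×3 + 209.86×9 + 2081.45×10 + 1006.45×6 = 1016.13 + 1888.74 + 20814.5 + 6038.7 = 29758.07
ΣP(Period 0)·Q(Period 0) = 347.55×3 + 290.03×9 + 1864.11×10 + 838.64×6 = 1042.65 + 2610.27 + 18641.1 + 5031.84 = 27325.86
Index = 29758.07 / 27325.86 × 100 = 108.9008

108.9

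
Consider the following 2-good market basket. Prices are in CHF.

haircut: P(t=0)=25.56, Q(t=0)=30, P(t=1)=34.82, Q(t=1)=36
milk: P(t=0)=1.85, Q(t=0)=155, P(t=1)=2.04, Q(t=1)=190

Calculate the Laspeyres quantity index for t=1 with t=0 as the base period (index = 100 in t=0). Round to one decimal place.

Laspeyres quantity index uses base-period prices as weights.
ΣP(t=0)·Q(t=1) = 25.56×36 + 1.85×190 = 920.16 + 351.5 = 1271.66
ΣP(t=0)·Q(t=0) = 25.56×30 + 1.85×155 = 766.8 + 286.75 = 1053.55
Index = 1271.66 / 1053.55 × 100 = 120.7024

120.7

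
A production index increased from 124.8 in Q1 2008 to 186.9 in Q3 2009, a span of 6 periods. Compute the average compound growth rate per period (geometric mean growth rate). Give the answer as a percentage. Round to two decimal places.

6.96%

Growth factor = (186.9/124.8)^(1/6) = (1.497596)^(1/6) = 1.069627
Growth rate = 1.069627 − 1 = 0.069627 = 6.9627%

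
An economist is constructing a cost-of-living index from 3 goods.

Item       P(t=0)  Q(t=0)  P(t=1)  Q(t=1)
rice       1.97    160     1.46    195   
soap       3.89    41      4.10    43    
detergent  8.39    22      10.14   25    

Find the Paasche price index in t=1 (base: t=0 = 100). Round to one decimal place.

93.9

Paasche price index uses current-period quantities as weights.
ΣP(t=1)·Q(t=1) = 1.46×195 + 4.10×43 + 10.14×25 = 284.7 + 176.3 + 253.5 = 714.5
ΣP(t=0)·Q(t=1) = 1.97×195 + 3.89×43 + 8.39×25 = 384.15 + 167.27 + 209.75 = 761.17
Index = 714.5 / 761.17 × 100 = 93.8686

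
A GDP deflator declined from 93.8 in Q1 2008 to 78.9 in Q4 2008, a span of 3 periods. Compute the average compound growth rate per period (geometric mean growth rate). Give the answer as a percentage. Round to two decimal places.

-5.60%

Growth factor = (78.9/93.8)^(1/3) = (0.841151)^(1/3) = 0.943970
Growth rate = 0.943970 − 1 = -0.056030 = -5.6030%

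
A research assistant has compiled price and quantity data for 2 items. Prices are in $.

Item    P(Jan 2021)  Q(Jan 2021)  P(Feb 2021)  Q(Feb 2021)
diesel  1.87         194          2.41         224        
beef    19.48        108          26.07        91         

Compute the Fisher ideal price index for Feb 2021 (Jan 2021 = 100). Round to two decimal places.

132.99

Laspeyres component (base-period weights):
ΣP(Feb 2021)Q(Jan 2021) = 2.41×194 + 26.07×108 = 467.54 + 2815.56 = 3283.1
ΣP(Jan 2021)Q(Jan 2021) = 1.87×194 + 19.48×108 = 362.78 + 2103.84 = 2466.62
L = 3283.1 / 2466.62 × 100 = 133.1012
Paasche component (current-period weights):
ΣP(Feb 2021)Q(Feb 2021) = 2.41×224 + 26.07×91 = 539.84 + 2372.37 = 2912.21
ΣP(Jan 2021)Q(Feb 2021) = 1.87×224 + 19.48×91 = 418.88 + 1772.68 = 2191.56
P = 2912.21 / 2191.56 × 100 = 132.8830
Fisher = √(L × P) = √(133.1012 × 132.8830) = 132.9920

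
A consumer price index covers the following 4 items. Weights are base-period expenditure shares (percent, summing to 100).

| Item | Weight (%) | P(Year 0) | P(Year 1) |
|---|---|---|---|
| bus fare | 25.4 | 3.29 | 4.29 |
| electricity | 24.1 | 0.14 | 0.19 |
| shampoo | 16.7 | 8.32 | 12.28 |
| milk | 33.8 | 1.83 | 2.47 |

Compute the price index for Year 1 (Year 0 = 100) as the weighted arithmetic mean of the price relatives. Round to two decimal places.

136.10

bus fare: 25.4 × (4.29/3.29) = 25.4 × 1.303951 = 33.1204
electricity: 24.1 × (0.19/0.14) = 24.1 × 1.357143 = 32.7071
shampoo: 16.7 × (12.28/8.32) = 16.7 × 1.475962 = 24.6486
milk: 33.8 × (2.47/1.83) = 33.8 × 1.349727 = 45.6208
Index = Σ wᵢ·(p₁ᵢ/p₀ᵢ) = 33.1204 + 32.7071 + 24.6486 + 45.6208 = 136.0968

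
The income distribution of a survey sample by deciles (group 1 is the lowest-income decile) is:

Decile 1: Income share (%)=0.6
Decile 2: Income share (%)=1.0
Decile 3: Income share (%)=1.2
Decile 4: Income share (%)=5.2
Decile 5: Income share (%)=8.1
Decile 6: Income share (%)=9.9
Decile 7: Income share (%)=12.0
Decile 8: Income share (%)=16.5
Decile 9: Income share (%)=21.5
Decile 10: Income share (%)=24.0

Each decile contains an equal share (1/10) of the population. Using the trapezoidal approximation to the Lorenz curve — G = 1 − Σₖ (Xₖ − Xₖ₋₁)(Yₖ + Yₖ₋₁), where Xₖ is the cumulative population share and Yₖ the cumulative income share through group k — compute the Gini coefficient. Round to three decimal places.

Cumulative income shares Yₖ: 0.0060, 0.0160, 0.0280, 0.0800, 0.1610, 0.2600, 0.3800, 0.5450, 0.7600, 1.0000
Σ (Xₖ−Xₖ₋₁)(Yₖ+Yₖ₋₁) = (1/10)(0.0060+0.0000) + (1/10)(0.0160+0.0060) + (1/10)(0.0280+0.0160) + (1/10)(0.0800+0.0280) + (1/10)(0.1610+0.0800) + (1/10)(0.2600+0.1610) + (1/10)(0.3800+0.2600) + (1/10)(0.5450+0.3800) + (1/10)(0.7600+0.5450) + (1/10)(1.0000+0.7600)
  = 0.0006 + 0.0022 + 0.0044 + 0.0108 + 0.0241 + 0.0421 + 0.0640 + 0.0925 + 0.1305 + 0.1760 = 0.5472
G = 1 − 0.5472 = 0.4528

0.453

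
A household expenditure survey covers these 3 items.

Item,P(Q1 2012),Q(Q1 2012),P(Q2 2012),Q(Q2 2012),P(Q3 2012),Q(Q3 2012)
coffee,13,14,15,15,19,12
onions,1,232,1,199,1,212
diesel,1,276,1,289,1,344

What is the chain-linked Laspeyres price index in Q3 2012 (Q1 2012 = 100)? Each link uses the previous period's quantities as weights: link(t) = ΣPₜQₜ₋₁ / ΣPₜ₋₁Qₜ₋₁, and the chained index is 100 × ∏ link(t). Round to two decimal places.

Link Q1 2012→Q2 2012:
ΣP(Q2 2012)Q(Q1 2012) = 15×14 + 1×232 + 1×276 = 210 + 232 + 276 = 718
ΣP(Q1 2012)Q(Q1 2012) = 13×14 + 1×232 + 1×276 = 182 + 232 + 276 = 690
link = 718/690 = 1.040580
Link Q2 2012→Q3 2012:
ΣP(Q3 2012)Q(Q2 2012) = 19×15 + 1×199 + 1×289 = 285 + 199 + 289 = 773
ΣP(Q2 2012)Q(Q2 2012) = 15×15 + 1×199 + 1×289 = 225 + 199 + 289 = 713
link = 773/713 = 1.084151
Chained index = 100 × 1.040580 × 1.084151 = 112.8146

112.81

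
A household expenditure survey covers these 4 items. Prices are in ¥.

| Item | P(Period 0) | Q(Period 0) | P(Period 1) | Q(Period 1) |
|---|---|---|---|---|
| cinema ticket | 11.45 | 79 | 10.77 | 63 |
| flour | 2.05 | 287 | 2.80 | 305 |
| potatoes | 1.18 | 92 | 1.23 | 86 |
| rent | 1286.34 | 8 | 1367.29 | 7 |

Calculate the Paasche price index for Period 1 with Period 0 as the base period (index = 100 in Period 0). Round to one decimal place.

Paasche price index uses current-period quantities as weights.
ΣP(Period 1)·Q(Period 1) = 10.77×63 + 2.80×305 + 1.23×86 + 1367.29×7 = 678.51 + 854 + 105.78 + 9571.03 = 11209.32
ΣP(Period 0)·Q(Period 1) = 11.45×63 + 2.05×305 + 1.18×86 + 1286.34×7 = 721.35 + 625.25 + 101.48 + 9004.38 = 10452.46
Index = 11209.32 / 10452.46 × 100 = 107.2410

107.2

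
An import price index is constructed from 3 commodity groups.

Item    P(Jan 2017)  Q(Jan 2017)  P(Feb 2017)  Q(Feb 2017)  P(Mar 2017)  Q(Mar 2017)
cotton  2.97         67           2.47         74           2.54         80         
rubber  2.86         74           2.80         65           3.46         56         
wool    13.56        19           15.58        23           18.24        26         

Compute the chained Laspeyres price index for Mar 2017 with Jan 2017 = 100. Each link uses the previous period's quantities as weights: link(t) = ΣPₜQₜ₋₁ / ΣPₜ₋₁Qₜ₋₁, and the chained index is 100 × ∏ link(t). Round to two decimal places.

115.19

Link Jan 2017→Feb 2017:
ΣP(Feb 2017)Q(Jan 2017) = 2.47×67 + 2.80×74 + 15.58×19 = 165.49 + 207.2 + 296.02 = 668.71
ΣP(Jan 2017)Q(Jan 2017) = 2.97×67 + 2.86×74 + 13.56×19 = 198.99 + 211.64 + 257.64 = 668.27
link = 668.71/668.27 = 1.000658
Link Feb 2017→Mar 2017:
ΣP(Mar 2017)Q(Feb 2017) = 2.54×74 + 3.46×65 + 18.24×23 = 187.96 + 224.9 + 419.52 = 832.38
ΣP(Feb 2017)Q(Feb 2017) = 2.47×74 + 2.80×65 + 15.58×23 = 182.78 + 182 + 358.34 = 723.12
link = 832.38/723.12 = 1.151095
Chained index = 100 × 1.000658 × 1.151095 = 115.1853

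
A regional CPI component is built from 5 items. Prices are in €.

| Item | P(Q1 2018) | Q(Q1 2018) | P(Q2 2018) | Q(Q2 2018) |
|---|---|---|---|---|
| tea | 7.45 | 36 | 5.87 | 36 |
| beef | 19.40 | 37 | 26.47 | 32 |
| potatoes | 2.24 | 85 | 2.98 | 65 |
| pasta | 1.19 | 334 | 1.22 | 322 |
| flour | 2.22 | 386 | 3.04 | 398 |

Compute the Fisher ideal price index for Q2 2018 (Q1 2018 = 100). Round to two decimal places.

124.25

Laspeyres component (base-period weights):
ΣP(Q2 2018)Q(Q1 2018) = 5.87×36 + 26.47×37 + 2.98×85 + 1.22×334 + 3.04×386 = 211.32 + 979.39 + 253.3 + 407.48 + 1173.44 = 3024.93
ΣP(Q1 2018)Q(Q1 2018) = 7.45×36 + 19.40×37 + 2.24×85 + 1.19×334 + 2.22×386 = 268.2 + 717.8 + 190.4 + 397.46 + 856.92 = 2430.78
L = 3024.93 / 2430.78 × 100 = 124.4428
Paasche component (current-period weights):
ΣP(Q2 2018)Q(Q2 2018) = 5.87×36 + 26.47×32 + 2.98×65 + 1.22×322 + 3.04×398 = 211.32 + 847.04 + 193.7 + 392.84 + 1209.92 = 2854.82
ΣP(Q1 2018)Q(Q2 2018) = 7.45×36 + 19.40×32 + 2.24×65 + 1.19×322 + 2.22×398 = 268.2 + 620.8 + 145.6 + 383.18 + 883.56 = 2301.34
P = 2854.82 / 2301.34 × 100 = 124.0503
Fisher = √(L × P) = √(124.4428 × 124.0503) = 124.2464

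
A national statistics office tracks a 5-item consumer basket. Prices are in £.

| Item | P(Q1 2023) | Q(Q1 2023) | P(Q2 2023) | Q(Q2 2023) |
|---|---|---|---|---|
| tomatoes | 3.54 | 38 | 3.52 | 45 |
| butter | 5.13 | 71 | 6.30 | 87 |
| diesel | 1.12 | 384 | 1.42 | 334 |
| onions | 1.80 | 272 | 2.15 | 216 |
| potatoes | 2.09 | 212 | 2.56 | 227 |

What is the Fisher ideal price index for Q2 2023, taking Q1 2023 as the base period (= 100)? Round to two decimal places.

Laspeyres component (base-period weights):
ΣP(Q2 2023)Q(Q1 2023) = 3.52×38 + 6.30×71 + 1.42×384 + 2.15×272 + 2.56×212 = 133.76 + 447.3 + 545.28 + 584.8 + 542.72 = 2253.86
ΣP(Q1 2023)Q(Q1 2023) = 3.54×38 + 5.13×71 + 1.12×384 + 1.80×272 + 2.09×212 = 134.52 + 364.23 + 430.08 + 489.6 + 443.08 = 1861.51
L = 2253.86 / 1861.51 × 100 = 121.0770
Paasche component (current-period weights):
ΣP(Q2 2023)Q(Q2 2023) = 3.52×45 + 6.30×87 + 1.42×334 + 2.15×216 + 2.56×227 = 158.4 + 548.1 + 474.28 + 464.4 + 581.12 = 2226.3
ΣP(Q1 2023)Q(Q2 2023) = 3.54×45 + 5.13×87 + 1.12×334 + 1.80×216 + 2.09×227 = 159.3 + 446.31 + 374.08 + 388.8 + 474.43 = 1842.92
P = 2226.3 / 1842.92 × 100 = 120.8029
Fisher = √(L × P) = √(121.0770 × 120.8029) = 120.9398

120.94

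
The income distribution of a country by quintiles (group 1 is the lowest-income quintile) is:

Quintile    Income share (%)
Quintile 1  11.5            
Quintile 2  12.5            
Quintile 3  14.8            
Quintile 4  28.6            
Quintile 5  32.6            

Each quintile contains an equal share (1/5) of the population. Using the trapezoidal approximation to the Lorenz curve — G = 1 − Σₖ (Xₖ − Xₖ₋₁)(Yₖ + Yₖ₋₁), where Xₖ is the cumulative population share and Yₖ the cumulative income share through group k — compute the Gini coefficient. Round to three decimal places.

0.233

Cumulative income shares Yₖ: 0.1150, 0.2400, 0.3880, 0.6740, 1.0000
Σ (Xₖ−Xₖ₋₁)(Yₖ+Yₖ₋₁) = (1/5)(0.1150+0.0000) + (1/5)(0.2400+0.1150) + (1/5)(0.3880+0.2400) + (1/5)(0.6740+0.3880) + (1/5)(1.0000+0.6740)
  = 0.0230 + 0.0710 + 0.1256 + 0.2124 + 0.3348 = 0.7668
G = 1 − 0.7668 = 0.2332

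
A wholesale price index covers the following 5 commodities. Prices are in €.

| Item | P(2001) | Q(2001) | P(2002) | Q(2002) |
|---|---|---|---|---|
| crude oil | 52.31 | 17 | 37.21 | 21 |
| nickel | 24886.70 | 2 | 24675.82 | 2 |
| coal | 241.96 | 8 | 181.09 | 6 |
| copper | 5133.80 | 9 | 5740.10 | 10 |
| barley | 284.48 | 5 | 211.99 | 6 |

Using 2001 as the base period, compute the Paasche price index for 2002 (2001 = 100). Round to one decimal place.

Paasche price index uses current-period quantities as weights.
ΣP(2002)·Q(2002) = 37.21×21 + 24675.82×2 + 181.09×6 + 5740.10×10 + 211.99×6 = 781.41 + 49351.64 + 1086.54 + 57401 + 1271.94 = 109892.53
ΣP(2001)·Q(2002) = 52.31×21 + 24886.70×2 + 241.96×6 + 5133.80×10 + 284.48×6 = 1098.51 + 49773.4 + 1451.76 + 51338 + 1706.88 = 105368.55
Index = 109892.53 / 105368.55 × 100 = 104.2935

104.3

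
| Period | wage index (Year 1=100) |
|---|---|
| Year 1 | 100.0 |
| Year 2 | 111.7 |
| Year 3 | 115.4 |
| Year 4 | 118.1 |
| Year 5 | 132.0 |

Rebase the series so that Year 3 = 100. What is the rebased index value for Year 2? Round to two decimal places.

96.79

Rebased(Year 2) = 111.7 / 115.4 × 100 = 96.7938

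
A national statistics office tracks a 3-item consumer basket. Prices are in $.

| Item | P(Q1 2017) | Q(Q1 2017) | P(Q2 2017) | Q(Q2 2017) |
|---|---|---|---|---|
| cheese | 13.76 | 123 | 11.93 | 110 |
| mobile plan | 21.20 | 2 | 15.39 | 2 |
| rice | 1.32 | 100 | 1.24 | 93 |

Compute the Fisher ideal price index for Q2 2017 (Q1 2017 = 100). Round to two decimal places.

Laspeyres component (base-period weights):
ΣP(Q2 2017)Q(Q1 2017) = 11.93×123 + 15.39×2 + 1.24×100 = 1467.39 + 30.78 + 124 = 1622.17
ΣP(Q1 2017)Q(Q1 2017) = 13.76×123 + 21.20×2 + 1.32×100 = 1692.48 + 42.4 + 132 = 1866.88
L = 1622.17 / 1866.88 × 100 = 86.8920
Paasche component (current-period weights):
ΣP(Q2 2017)Q(Q2 2017) = 11.93×110 + 15.39×2 + 1.24×93 = 1312.3 + 30.78 + 115.32 = 1458.4
ΣP(Q1 2017)Q(Q2 2017) = 13.76×110 + 21.20×2 + 1.32×93 = 1513.6 + 42.4 + 122.76 = 1678.76
P = 1458.4 / 1678.76 × 100 = 86.8736
Fisher = √(L × P) = √(86.8920 × 86.8736) = 86.8828

86.88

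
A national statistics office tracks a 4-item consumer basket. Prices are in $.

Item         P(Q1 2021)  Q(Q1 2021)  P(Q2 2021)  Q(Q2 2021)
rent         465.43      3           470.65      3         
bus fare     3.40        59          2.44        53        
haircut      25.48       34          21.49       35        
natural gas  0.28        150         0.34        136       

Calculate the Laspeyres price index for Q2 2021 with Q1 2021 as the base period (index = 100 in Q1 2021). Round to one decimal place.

93.3

Laspeyres price index uses base-period quantities as weights.
ΣP(Q2 2021)·Q(Q1 2021) = 470.65×3 + 2.44×59 + 21.49×34 + 0.34×150 = 1411.95 + 143.96 + 730.66 + 51 = 2337.57
ΣP(Q1 2021)·Q(Q1 2021) = 465.43×3 + 3.40×59 + 25.48×34 + 0.28×150 = 1396.29 + 200.6 + 866.32 + 42 = 2505.21
Index = 2337.57 / 2505.21 × 100 = 93.3083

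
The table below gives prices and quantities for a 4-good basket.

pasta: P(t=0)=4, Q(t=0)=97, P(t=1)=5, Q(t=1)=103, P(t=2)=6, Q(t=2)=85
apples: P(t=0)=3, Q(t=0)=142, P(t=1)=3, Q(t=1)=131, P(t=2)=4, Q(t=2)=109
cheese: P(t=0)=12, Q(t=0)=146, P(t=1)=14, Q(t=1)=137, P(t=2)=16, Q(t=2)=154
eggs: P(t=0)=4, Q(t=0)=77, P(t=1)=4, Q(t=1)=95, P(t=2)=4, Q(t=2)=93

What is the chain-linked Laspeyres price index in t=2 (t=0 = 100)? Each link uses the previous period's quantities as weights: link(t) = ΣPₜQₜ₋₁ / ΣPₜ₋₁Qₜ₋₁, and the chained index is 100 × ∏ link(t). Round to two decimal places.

131.53

Link t=0→t=1:
ΣP(t=1)Q(t=0) = 5×97 + 3×142 + 14×146 + 4×77 = 485 + 426 + 2044 + 308 = 3263
ΣP(t=0)Q(t=0) = 4×97 + 3×142 + 12×146 + 4×77 = 388 + 426 + 1752 + 308 = 2874
link = 3263/2874 = 1.135351
Link t=1→t=2:
ΣP(t=2)Q(t=1) = 6×103 + 4×131 + 16×137 + 4×95 = 618 + 524 + 2192 + 380 = 3714
ΣP(t=1)Q(t=1) = 5×103 + 3×131 + 14×137 + 4×95 = 515 + 393 + 1918 + 380 = 3206
link = 3714/3206 = 1.158453
Chained index = 100 × 1.135351 × 1.158453 = 131.5251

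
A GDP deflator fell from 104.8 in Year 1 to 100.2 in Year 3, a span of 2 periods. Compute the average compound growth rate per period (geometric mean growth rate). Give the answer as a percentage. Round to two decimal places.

-2.22%

Growth factor = (100.2/104.8)^(1/2) = (0.956107)^(1/2) = 0.977807
Growth rate = 0.977807 − 1 = -0.022193 = -2.2193%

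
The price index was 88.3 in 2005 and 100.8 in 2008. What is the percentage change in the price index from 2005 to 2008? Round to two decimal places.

14.16%

Change = (100.8 − 88.3) / 88.3 × 100
       = 12.5 / 88.3 × 100 = 14.1563%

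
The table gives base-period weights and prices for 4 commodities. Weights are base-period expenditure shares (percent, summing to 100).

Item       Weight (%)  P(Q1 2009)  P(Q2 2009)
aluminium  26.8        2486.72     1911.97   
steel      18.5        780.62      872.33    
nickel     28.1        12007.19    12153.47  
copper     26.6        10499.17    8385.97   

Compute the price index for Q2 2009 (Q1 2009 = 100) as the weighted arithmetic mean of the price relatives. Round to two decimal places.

90.97

aluminium: 26.8 × (1911.97/2486.72) = 26.8 × 0.768872 = 20.6058
steel: 18.5 × (872.33/780.62) = 18.5 × 1.117484 = 20.6734
nickel: 28.1 × (12153.47/12007.19) = 28.1 × 1.012183 = 28.4423
copper: 26.6 × (8385.97/10499.17) = 26.6 × 0.798727 = 21.2461
Index = Σ wᵢ·(p₁ᵢ/p₀ᵢ) = 20.6058 + 20.6734 + 28.4423 + 21.2461 = 90.9677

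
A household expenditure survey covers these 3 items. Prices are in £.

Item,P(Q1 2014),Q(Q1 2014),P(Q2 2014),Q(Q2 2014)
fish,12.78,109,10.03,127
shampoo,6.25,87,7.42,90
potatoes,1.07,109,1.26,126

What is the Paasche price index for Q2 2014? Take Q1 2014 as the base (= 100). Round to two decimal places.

Paasche price index uses current-period quantities as weights.
ΣP(Q2 2014)·Q(Q2 2014) = 10.03×127 + 7.42×90 + 1.26×126 = 1273.81 + 667.8 + 158.76 = 2100.37
ΣP(Q1 2014)·Q(Q2 2014) = 12.78×127 + 6.25×90 + 1.07×126 = 1623.06 + 562.5 + 134.82 = 2320.38
Index = 2100.37 / 2320.38 × 100 = 90.5184

90.52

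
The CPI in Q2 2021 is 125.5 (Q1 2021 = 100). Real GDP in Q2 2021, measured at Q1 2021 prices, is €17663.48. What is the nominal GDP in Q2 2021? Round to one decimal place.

Nominal = Real × (Index/100) = 17663.48 × (125.5/100)
        = 17663.48 × 1.255 = 22167.6674

22167.7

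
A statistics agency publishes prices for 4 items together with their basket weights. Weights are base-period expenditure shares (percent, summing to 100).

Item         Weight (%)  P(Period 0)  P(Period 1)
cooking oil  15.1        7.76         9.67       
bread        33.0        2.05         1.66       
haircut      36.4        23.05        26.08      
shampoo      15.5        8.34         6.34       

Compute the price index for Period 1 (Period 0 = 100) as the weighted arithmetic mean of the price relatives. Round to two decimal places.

98.51

cooking oil: 15.1 × (9.67/7.76) = 15.1 × 1.246134 = 18.8166
bread: 33.0 × (1.66/2.05) = 33.0 × 0.809756 = 26.7220
haircut: 36.4 × (26.08/23.05) = 36.4 × 1.131453 = 41.1849
shampoo: 15.5 × (6.34/8.34) = 15.5 × 0.760192 = 11.7830
Index = Σ wᵢ·(p₁ᵢ/p₀ᵢ) = 18.8166 + 26.7220 + 41.1849 + 11.7830 = 98.5065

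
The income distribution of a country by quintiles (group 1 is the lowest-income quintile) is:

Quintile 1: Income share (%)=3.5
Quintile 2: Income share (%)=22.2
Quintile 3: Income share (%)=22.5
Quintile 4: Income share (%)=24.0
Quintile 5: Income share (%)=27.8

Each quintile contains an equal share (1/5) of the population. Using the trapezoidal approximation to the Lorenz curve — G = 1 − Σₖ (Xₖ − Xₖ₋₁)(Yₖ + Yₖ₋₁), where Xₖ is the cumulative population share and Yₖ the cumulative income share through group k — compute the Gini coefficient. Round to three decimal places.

0.202

Cumulative income shares Yₖ: 0.0350, 0.2570, 0.4820, 0.7220, 1.0000
Σ (Xₖ−Xₖ₋₁)(Yₖ+Yₖ₋₁) = (1/5)(0.0350+0.0000) + (1/5)(0.2570+0.0350) + (1/5)(0.4820+0.2570) + (1/5)(0.7220+0.4820) + (1/5)(1.0000+0.7220)
  = 0.0070 + 0.0584 + 0.1478 + 0.2408 + 0.3444 = 0.7984
G = 1 − 0.7984 = 0.2016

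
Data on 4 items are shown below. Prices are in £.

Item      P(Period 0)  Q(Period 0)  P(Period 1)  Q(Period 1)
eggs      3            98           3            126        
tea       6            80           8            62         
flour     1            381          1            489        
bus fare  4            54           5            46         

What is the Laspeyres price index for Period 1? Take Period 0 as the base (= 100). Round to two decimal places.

Laspeyres price index uses base-period quantities as weights.
ΣP(Period 1)·Q(Period 0) = 3×98 + 8×80 + 1×381 + 5×54 = 294 + 640 + 381 + 270 = 1585
ΣP(Period 0)·Q(Period 0) = 3×98 + 6×80 + 1×381 + 4×54 = 294 + 480 + 381 + 216 = 1371
Index = 1585 / 1371 × 100 = 115.6090

115.61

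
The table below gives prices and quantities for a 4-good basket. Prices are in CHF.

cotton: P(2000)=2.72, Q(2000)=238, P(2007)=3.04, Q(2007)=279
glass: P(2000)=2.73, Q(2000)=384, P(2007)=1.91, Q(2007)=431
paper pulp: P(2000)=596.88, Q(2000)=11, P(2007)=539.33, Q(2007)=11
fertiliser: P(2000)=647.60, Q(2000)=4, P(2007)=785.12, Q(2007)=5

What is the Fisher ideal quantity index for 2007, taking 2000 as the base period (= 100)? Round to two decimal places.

108.83

Laspeyres component (base-period weights):
ΣP(2000)Q(2007) = 2.72×279 + 2.73×431 + 596.88×11 + 647.60×5 = 758.88 + 1176.63 + 6565.68 + 3238 = 11739.19
ΣP(2000)Q(2000) = 2.72×238 + 2.73×384 + 596.88×11 + 647.60×4 = 647.36 + 1048.32 + 6565.68 + 2590.4 = 10851.76
L = 11739.19 / 10851.76 × 100 = 108.1778
Paasche component (current-period weights):
ΣP(2007)Q(2007) = 3.04×279 + 1.91×431 + 539.33×11 + 785.12×5 = 848.16 + 823.21 + 5932.63 + 3925.6 = 11529.6
ΣP(2007)Q(2000) = 3.04×238 + 1.91×384 + 539.33×11 + 785.12×4 = 723.52 + 733.44 + 5932.63 + 3140.48 = 10530.07
P = 11529.6 / 10530.07 × 100 = 109.4921
Fisher = √(L × P) = √(108.1778 × 109.4921) = 108.8330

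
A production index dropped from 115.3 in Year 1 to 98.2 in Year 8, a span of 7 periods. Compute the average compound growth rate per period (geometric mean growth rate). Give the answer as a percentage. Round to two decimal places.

Growth factor = (98.2/115.3)^(1/7) = (0.851691)^(1/7) = 0.977328
Growth rate = 0.977328 − 1 = -0.022672 = -2.2672%

-2.27%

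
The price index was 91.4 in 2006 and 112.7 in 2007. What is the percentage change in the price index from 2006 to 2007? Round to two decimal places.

23.30%

Change = (112.7 − 91.4) / 91.4 × 100
       = 21.3 / 91.4 × 100 = 23.3042%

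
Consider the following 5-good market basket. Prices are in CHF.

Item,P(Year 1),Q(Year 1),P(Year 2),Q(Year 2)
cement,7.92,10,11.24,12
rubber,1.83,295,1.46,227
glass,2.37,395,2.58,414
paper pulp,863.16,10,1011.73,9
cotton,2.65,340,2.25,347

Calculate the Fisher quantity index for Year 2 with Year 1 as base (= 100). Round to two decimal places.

Laspeyres component (base-period weights):
ΣP(Year 1)Q(Year 2) = 7.92×12 + 1.83×227 + 2.37×414 + 863.16×9 + 2.65×347 = 95.04 + 415.41 + 981.18 + 7768.44 + 919.55 = 10179.62
ΣP(Year 1)Q(Year 1) = 7.92×10 + 1.83×295 + 2.37×395 + 863.16×10 + 2.65×340 = 79.2 + 539.85 + 936.15 + 8631.6 + 901 = 11087.8
L = 10179.62 / 11087.8 × 100 = 91.8092
Paasche component (current-period weights):
ΣP(Year 2)Q(Year 2) = 11.24×12 + 1.46×227 + 2.58×414 + 1011.73×9 + 2.25×347 = 134.88 + 331.42 + 1068.12 + 9105.57 + 780.75 = 11420.74
ΣP(Year 2)Q(Year 1) = 11.24×10 + 1.46×295 + 2.58×395 + 1011.73×10 + 2.25×340 = 112.4 + 430.7 + 1019.1 + 10117.3 + 765 = 12444.5
P = 11420.74 / 12444.5 × 100 = 91.7734
Fisher = √(L × P) = √(91.8092 × 91.7734) = 91.7913

91.79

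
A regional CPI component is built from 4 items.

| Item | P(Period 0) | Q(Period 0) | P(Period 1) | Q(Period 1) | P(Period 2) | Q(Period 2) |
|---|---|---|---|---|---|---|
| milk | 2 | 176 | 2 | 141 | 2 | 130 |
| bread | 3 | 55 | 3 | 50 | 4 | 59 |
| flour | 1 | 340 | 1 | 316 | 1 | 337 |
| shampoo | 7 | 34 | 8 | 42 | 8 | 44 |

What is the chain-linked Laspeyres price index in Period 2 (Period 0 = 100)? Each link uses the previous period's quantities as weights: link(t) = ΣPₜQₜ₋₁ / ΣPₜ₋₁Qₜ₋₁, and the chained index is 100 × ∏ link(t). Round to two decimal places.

Link Period 0→Period 1:
ΣP(Period 1)Q(Period 0) = 2×176 + 3×55 + 1×340 + 8×34 = 352 + 165 + 340 + 272 = 1129
ΣP(Period 0)Q(Period 0) = 2×176 + 3×55 + 1×340 + 7×34 = 352 + 165 + 340 + 238 = 1095
link = 1129/1095 = 1.031050
Link Period 1→Period 2:
ΣP(Period 2)Q(Period 1) = 2×141 + 4×50 + 1×316 + 8×42 = 282 + 200 + 316 + 336 = 1134
ΣP(Period 1)Q(Period 1) = 2×141 + 3×50 + 1×316 + 8×42 = 282 + 150 + 316 + 336 = 1084
link = 1134/1084 = 1.046125
Chained index = 100 × 1.031050 × 1.046125 = 107.8608

107.86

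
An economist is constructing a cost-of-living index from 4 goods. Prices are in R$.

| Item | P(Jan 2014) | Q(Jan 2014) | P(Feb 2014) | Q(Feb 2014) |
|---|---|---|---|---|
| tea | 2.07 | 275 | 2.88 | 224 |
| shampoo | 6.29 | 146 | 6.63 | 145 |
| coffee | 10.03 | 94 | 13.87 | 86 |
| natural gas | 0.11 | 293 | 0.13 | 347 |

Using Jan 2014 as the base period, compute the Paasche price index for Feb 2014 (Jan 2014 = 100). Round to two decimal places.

124.95

Paasche price index uses current-period quantities as weights.
ΣP(Feb 2014)·Q(Feb 2014) = 2.88×224 + 6.63×145 + 13.87×86 + 0.13×347 = 645.12 + 961.35 + 1192.82 + 45.11 = 2844.4
ΣP(Jan 2014)·Q(Feb 2014) = 2.07×224 + 6.29×145 + 10.03×86 + 0.11×347 = 463.68 + 912.05 + 862.58 + 38.17 = 2276.48
Index = 2844.4 / 2276.48 × 100 = 124.9473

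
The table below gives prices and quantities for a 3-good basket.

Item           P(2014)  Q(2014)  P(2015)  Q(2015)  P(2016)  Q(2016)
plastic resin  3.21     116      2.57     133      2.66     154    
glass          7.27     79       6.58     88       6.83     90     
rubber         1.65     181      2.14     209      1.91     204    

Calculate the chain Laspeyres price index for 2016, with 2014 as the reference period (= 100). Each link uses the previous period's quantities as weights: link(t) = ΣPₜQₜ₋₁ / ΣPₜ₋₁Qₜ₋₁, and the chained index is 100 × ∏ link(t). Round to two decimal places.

95.79

Link 2014→2015:
ΣP(2015)Q(2014) = 2.57×116 + 6.58×79 + 2.14×181 = 298.12 + 519.82 + 387.34 = 1205.28
ΣP(2014)Q(2014) = 3.21×116 + 7.27×79 + 1.65×181 = 372.36 + 574.33 + 298.65 = 1245.34
link = 1205.28/1245.34 = 0.967832
Link 2015→2016:
ΣP(2016)Q(2015) = 2.66×133 + 6.83×88 + 1.91×209 = 353.78 + 601.04 + 399.19 = 1354.01
ΣP(2015)Q(2015) = 2.57×133 + 6.58×88 + 2.14×209 = 341.81 + 579.04 + 447.26 = 1368.11
link = 1354.01/1368.11 = 0.989694
Chained index = 100 × 0.967832 × 0.989694 = 95.7857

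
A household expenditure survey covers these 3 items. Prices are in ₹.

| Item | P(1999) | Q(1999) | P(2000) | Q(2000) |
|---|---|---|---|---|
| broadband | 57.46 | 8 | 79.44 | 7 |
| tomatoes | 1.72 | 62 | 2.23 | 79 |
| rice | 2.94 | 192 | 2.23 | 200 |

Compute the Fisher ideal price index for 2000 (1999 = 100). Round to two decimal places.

Laspeyres component (base-period weights):
ΣP(2000)Q(1999) = 79.44×8 + 2.23×62 + 2.23×192 = 635.52 + 138.26 + 428.16 = 1201.94
ΣP(1999)Q(1999) = 57.46×8 + 1.72×62 + 2.94×192 = 459.68 + 106.64 + 564.48 = 1130.8
L = 1201.94 / 1130.8 × 100 = 106.2911
Paasche component (current-period weights):
ΣP(2000)Q(2000) = 79.44×7 + 2.23×79 + 2.23×200 = 556.08 + 176.17 + 446 = 1178.25
ΣP(1999)Q(2000) = 57.46×7 + 1.72×79 + 2.94×200 = 402.22 + 135.88 + 588 = 1126.1
P = 1178.25 / 1126.1 × 100 = 104.6310
Fisher = √(L × P) = √(106.2911 × 104.6310) = 105.4578

105.46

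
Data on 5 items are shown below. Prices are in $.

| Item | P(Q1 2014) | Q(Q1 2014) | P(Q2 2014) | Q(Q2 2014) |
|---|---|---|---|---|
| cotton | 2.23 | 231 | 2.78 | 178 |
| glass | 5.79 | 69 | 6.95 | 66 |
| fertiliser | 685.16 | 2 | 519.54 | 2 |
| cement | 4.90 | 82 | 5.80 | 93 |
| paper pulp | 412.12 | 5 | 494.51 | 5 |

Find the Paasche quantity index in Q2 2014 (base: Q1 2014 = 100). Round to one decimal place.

98.0

Paasche quantity index uses current-period prices as weights.
ΣP(Q2 2014)·Q(Q2 2014) = 2.78×178 + 6.95×66 + 519.54×2 + 5.80×93 + 494.51×5 = 494.84 + 458.7 + 1039.08 + 539.4 + 2472.55 = 5004.57
ΣP(Q2 2014)·Q(Q1 2014) = 2.78×231 + 6.95×69 + 519.54×2 + 5.80×82 + 494.51×5 = 642.18 + 479.55 + 1039.08 + 475.6 + 2472.55 = 5108.96
Index = 5004.57 / 5108.96 × 100 = 97.9567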